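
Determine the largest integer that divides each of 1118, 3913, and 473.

43

1118 = 2 × 13 × 43
3913 = 7 × 13 × 43
473 = 11 × 43
gcd(1118, 3913, 473) = 43.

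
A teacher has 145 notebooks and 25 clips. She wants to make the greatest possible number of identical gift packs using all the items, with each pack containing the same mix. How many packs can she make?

5 packs

The pack count must divide each quantity, so the greatest is gcd(145, 25).
145 = 5 × 29
25 = 5^2
gcd(145, 25) = 5.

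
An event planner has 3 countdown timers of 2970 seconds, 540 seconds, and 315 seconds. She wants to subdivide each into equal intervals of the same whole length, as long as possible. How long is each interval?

45 seconds

The interval must divide each timer length; the longest such is the gcd.
2970 = 2 × 3^3 × 5 × 11
540 = 2^2 × 3^3 × 5
315 = 3^2 × 5 × 7
gcd(2970, 540, 315) = 3^2 × 5 = 45.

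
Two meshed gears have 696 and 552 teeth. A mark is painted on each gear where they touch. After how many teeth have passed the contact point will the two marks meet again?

16008 teeth

The first simultaneous occurrence is after LCM of the individual periods.
696 = 2^3 × 3 × 29
552 = 2^3 × 3 × 23
LCM(696, 552) = 2^3 × 3 × 23 × 29 = 16008.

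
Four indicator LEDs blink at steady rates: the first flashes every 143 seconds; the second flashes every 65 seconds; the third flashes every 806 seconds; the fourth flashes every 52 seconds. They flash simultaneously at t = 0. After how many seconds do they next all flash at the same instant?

88660 seconds

The first simultaneous occurrence is after LCM of the individual periods.
143 = 11 × 13
65 = 5 × 13
806 = 2 × 13 × 31
52 = 2^2 × 13
LCM(143, 65, 806, 52) = 2^2 × 5 × 11 × 13 × 31 = 88660.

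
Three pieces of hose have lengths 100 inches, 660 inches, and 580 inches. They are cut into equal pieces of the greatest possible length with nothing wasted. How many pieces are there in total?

Piece length = gcd(100, 660, 580).
100 = 2^2 × 5^2
660 = 2^2 × 3 × 5 × 11
580 = 2^2 × 5 × 29
gcd(100, 660, 580) = 2^2 × 5 = 20.
Total pieces = 100/20 + 660/20 + 580/20 = 5 + 33 + 29 = 67.

67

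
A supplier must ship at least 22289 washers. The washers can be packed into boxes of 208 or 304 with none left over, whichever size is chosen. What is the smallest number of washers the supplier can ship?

23712

The number of washers must be a common multiple of 208 and 304, so a multiple of their LCM.
208 = 2^4 × 13
304 = 2^4 × 19
LCM(208, 304) = 2^4 × 13 × 19 = 3952.
Smallest multiple of 3952 that is ≥ 22289: ⌈22289/3952⌉ × 3952 = 6 × 3952 = 23712.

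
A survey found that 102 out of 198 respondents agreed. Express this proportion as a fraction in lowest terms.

102 = 2 × 3 × 17
198 = 2 × 3^2 × 11
gcd(102, 198) = 2 × 3 = 6.
Divide numerator and denominator by 6: 102/198 = 17/33.

17/33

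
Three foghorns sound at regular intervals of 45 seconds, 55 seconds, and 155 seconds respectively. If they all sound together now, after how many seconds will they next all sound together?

They coincide at every common multiple of the periods; the first is the LCM.
45 = 3^2 × 5
55 = 5 × 11
155 = 5 × 31
LCM(45, 55, 155) = 3^2 × 5 × 11 × 31 = 15345.

15345 seconds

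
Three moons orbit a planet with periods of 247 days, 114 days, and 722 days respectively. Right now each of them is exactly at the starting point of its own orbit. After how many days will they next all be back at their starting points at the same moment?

28158 days

They coincide at every common multiple of the periods; the first is the LCM.
247 = 13 × 19
114 = 2 × 3 × 19
722 = 2 × 19^2
LCM(247, 114, 722) = 2 × 3 × 13 × 19^2 = 28158.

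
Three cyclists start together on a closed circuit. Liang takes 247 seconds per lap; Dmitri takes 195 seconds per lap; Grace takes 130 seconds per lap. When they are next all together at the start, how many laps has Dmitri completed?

All finish a whole number of cycles simultaneously at t = LCM of the periods.
247 = 13 × 19
195 = 3 × 5 × 13
130 = 2 × 5 × 13
LCM(247, 195, 130) = 2 × 3 × 5 × 13 × 19 = 7410.
Laps for period 195: 7410 / 195 = 38.

38 laps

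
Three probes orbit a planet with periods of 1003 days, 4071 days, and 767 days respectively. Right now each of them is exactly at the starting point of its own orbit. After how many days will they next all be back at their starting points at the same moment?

899691 days

We need the least common multiple of the intervals.
1003 = 17 × 59
4071 = 3 × 23 × 59
767 = 13 × 59
LCM(1003, 4071, 767) = 3 × 13 × 17 × 23 × 59 = 899691.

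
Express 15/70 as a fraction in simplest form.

15 = 3 × 5
70 = 2 × 5 × 7
gcd(15, 70) = 5.
Divide numerator and denominator by 5: 15/70 = 3/14.

3/14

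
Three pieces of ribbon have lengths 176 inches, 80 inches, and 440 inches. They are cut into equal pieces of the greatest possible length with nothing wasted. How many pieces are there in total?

87

Piece length = gcd(176, 80, 440).
176 = 2^4 × 11
80 = 2^4 × 5
440 = 2^3 × 5 × 11
gcd(176, 80, 440) = 2^3 = 8.
Total pieces = 176/8 + 80/8 + 440/8 = 22 + 10 + 55 = 87.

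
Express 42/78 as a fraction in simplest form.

7/13

42 = 2 × 3 × 7
78 = 2 × 3 × 13
gcd(42, 78) = 2 × 3 = 6.
Divide numerator and denominator by 6: 42/78 = 7/13.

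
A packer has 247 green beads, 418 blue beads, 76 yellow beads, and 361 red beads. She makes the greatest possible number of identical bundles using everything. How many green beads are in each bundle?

Number of bundles = gcd(247, 418, 76, 361).
247 = 13 × 19
418 = 2 × 11 × 19
76 = 2^2 × 19
361 = 19^2
gcd(247, 418, 76, 361) = 19.
green beads per bundle = 247 / 19 = 13.

13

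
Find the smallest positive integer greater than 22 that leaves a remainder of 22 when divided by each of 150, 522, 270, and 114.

743872

N − 22 must be a common multiple of 150, 522, 270, and 114.
150 = 2 × 3 × 5^2
522 = 2 × 3^2 × 29
270 = 2 × 3^3 × 5
114 = 2 × 3 × 19
LCM(150, 522, 270, 114) = 2 × 3^3 × 5^2 × 19 × 29 = 743850.
Smallest N > 22 is LCM + 22 = 743850 + 22 = 743872.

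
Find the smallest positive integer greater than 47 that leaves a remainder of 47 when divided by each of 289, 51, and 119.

N − 47 must be a common multiple of 289, 51, and 119.
289 = 17^2
51 = 3 × 17
119 = 7 × 17
LCM(289, 51, 119) = 3 × 7 × 17^2 = 6069.
Smallest N > 47 is LCM + 47 = 6069 + 47 = 6116.

6116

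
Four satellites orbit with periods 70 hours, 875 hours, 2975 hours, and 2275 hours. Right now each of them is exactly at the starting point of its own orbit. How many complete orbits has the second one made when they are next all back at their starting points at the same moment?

442 orbits

The first common completion time is the LCM of the periods.
70 = 2 × 5 × 7
875 = 5^3 × 7
2975 = 5^2 × 7 × 17
2275 = 5^2 × 7 × 13
LCM(70, 875, 2975, 2275) = 2 × 5^3 × 7 × 13 × 17 = 386750.
Orbits for period 875: 386750 / 875 = 442.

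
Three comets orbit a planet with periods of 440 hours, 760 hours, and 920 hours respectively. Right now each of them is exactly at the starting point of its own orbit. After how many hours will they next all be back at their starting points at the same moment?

192280 hours

We need the least common multiple of the intervals.
440 = 2^3 × 5 × 11
760 = 2^3 × 5 × 19
920 = 2^3 × 5 × 23
LCM(440, 760, 920) = 2^3 × 5 × 11 × 19 × 23 = 192280.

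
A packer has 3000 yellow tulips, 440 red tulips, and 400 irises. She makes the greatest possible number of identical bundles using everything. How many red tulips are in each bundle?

11

Number of bundles = gcd(3000, 440, 400).
3000 = 2^3 × 3 × 5^3
440 = 2^3 × 5 × 11
400 = 2^4 × 5^2
gcd(3000, 440, 400) = 2^3 × 5 = 40.
red tulips per bundle = 440 / 40 = 11.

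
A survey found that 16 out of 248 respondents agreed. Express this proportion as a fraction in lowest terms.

16 = 2^4
248 = 2^3 × 31
gcd(16, 248) = 2^3 = 8.
Divide numerator and denominator by 8: 16/248 = 2/31.

2/31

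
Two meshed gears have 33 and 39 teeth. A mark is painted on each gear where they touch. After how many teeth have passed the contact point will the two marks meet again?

The first simultaneous occurrence is after LCM of the individual periods.
33 = 3 × 11
39 = 3 × 13
LCM(33, 39) = 3 × 11 × 13 = 429.

429 teeth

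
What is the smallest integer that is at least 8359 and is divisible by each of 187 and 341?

The integer must be a common multiple of 187 and 341, so a multiple of their LCM.
187 = 11 × 17
341 = 11 × 31
LCM(187, 341) = 11 × 17 × 31 = 5797.
Smallest multiple of 5797 that is ≥ 8359: ⌈8359/5797⌉ × 5797 = 2 × 5797 = 11594.

11594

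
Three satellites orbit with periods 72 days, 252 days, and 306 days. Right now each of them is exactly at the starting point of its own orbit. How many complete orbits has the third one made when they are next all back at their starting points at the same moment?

28 orbits

The first common completion time is the LCM of the periods.
72 = 2^3 × 3^2
252 = 2^2 × 3^2 × 7
306 = 2 × 3^2 × 17
LCM(72, 252, 306) = 2^3 × 3^2 × 7 × 17 = 8568.
Orbits for period 306: 8568 / 306 = 28.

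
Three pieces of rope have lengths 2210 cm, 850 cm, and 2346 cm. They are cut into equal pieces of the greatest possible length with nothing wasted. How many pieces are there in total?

Piece length = gcd(2210, 850, 2346).
2210 = 2 × 5 × 13 × 17
850 = 2 × 5^2 × 17
2346 = 2 × 3 × 17 × 23
gcd(2210, 850, 2346) = 2 × 17 = 34.
Total pieces = 2210/34 + 850/34 + 2346/34 = 65 + 25 + 69 = 159.

159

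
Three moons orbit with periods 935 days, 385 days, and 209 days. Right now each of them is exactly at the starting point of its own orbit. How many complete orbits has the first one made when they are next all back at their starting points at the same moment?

133 orbits

The first common completion time is the LCM of the periods.
935 = 5 × 11 × 17
385 = 5 × 7 × 11
209 = 11 × 19
LCM(935, 385, 209) = 5 × 7 × 11 × 17 × 19 = 124355.
Orbits for period 935: 124355 / 935 = 133.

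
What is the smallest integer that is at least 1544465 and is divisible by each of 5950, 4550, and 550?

The integer must be a common multiple of 5950, 4550, and 550, so a multiple of their LCM.
5950 = 2 × 5^2 × 7 × 17
4550 = 2 × 5^2 × 7 × 13
550 = 2 × 5^2 × 11
LCM(5950, 4550, 550) = 2 × 5^2 × 7 × 11 × 13 × 17 = 850850.
Smallest multiple of 850850 that is ≥ 1544465: ⌈1544465/850850⌉ × 850850 = 2 × 850850 = 1701700.

1701700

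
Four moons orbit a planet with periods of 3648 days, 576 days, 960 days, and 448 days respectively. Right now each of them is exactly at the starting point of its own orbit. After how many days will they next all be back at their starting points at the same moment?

They coincide at every common multiple of the periods; the first is the LCM.
3648 = 2^6 × 3 × 19
576 = 2^6 × 3^2
960 = 2^6 × 3 × 5
448 = 2^6 × 7
LCM(3648, 576, 960, 448) = 2^6 × 3^2 × 5 × 7 × 19 = 383040.

383040 days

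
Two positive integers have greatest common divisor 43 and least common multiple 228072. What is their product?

For any two positive integers, gcd × lcm = product = 43 × 228072 = 9807096.

9807096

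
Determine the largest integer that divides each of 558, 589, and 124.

558 = 2 × 3^2 × 31
589 = 19 × 31
124 = 2^2 × 31
gcd(558, 589, 124) = 31.

31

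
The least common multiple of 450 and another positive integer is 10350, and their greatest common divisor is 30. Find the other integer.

gcd × lcm = product of the two integers, so the other integer is (30 × 10350) / 450 = 690.

690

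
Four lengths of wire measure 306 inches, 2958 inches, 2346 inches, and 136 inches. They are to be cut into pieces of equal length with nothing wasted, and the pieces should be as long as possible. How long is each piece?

34 inches

The greatest length dividing all of 306, 2958, 2346, and 136 is their gcd.
306 = 2 × 3^2 × 17
2958 = 2 × 3 × 17 × 29
2346 = 2 × 3 × 17 × 23
136 = 2^3 × 17
gcd(306, 2958, 2346, 136) = 2 × 17 = 34.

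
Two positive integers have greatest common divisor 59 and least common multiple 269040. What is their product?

15873360

For any two positive integers, gcd × lcm = product = 59 × 269040 = 15873360.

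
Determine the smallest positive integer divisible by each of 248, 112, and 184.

79856

248 = 2^3 × 31
112 = 2^4 × 7
184 = 2^3 × 23
LCM(248, 112, 184) = 2^4 × 7 × 23 × 31 = 79856.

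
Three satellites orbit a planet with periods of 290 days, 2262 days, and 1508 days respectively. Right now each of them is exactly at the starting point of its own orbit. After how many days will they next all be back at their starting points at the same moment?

The first simultaneous occurrence is after LCM of the individual periods.
290 = 2 × 5 × 29
2262 = 2 × 3 × 13 × 29
1508 = 2^2 × 13 × 29
LCM(290, 2262, 1508) = 2^2 × 3 × 5 × 13 × 29 = 22620.

22620 days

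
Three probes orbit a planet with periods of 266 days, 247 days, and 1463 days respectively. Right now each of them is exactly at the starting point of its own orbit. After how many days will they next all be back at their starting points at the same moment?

38038 days

We need the least common multiple of the intervals.
266 = 2 × 7 × 19
247 = 13 × 19
1463 = 7 × 11 × 19
LCM(266, 247, 1463) = 2 × 7 × 11 × 13 × 19 = 38038.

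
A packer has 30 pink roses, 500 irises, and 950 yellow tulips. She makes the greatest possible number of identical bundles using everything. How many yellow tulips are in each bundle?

Number of bundles = gcd(30, 500, 950).
30 = 2 × 3 × 5
500 = 2^2 × 5^3
950 = 2 × 5^2 × 19
gcd(30, 500, 950) = 2 × 5 = 10.
yellow tulips per bundle = 950 / 10 = 95.

95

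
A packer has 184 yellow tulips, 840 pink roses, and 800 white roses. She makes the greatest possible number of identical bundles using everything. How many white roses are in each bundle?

Number of bundles = gcd(184, 840, 800).
184 = 2^3 × 23
840 = 2^3 × 3 × 5 × 7
800 = 2^5 × 5^2
gcd(184, 840, 800) = 2^3 = 8.
white roses per bundle = 800 / 8 = 100.

100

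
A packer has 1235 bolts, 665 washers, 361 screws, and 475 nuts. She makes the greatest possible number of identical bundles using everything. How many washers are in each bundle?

Number of bundles = gcd(1235, 665, 361, 475).
1235 = 5 × 13 × 19
665 = 5 × 7 × 19
361 = 19^2
475 = 5^2 × 19
gcd(1235, 665, 361, 475) = 19.
washers per bundle = 665 / 19 = 35.

35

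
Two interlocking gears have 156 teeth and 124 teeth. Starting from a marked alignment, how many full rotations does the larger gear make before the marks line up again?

They are all back at their starting positions together after one LCM of the periods.
156 = 2^2 × 3 × 13
124 = 2^2 × 31
LCM(156, 124) = 2^2 × 3 × 13 × 31 = 4836.
Rotations for period 156: 4836 / 156 = 31.

31 rotations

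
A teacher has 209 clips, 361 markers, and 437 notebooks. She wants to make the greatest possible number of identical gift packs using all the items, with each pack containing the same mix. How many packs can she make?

19 packs

The pack count must divide each quantity, so the greatest is gcd(209, 361, 437).
209 = 11 × 19
361 = 19^2
437 = 19 × 23
gcd(209, 361, 437) = 19.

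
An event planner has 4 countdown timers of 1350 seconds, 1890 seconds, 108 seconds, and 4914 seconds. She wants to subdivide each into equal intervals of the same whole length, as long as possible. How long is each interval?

54 seconds

The interval must divide each timer length; the longest such is the gcd.
1350 = 2 × 3^3 × 5^2
1890 = 2 × 3^3 × 5 × 7
108 = 2^2 × 3^3
4914 = 2 × 3^3 × 7 × 13
gcd(1350, 1890, 108, 4914) = 2 × 3^3 = 54.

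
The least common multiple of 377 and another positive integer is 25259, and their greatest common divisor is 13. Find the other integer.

871

gcd × lcm = product of the two integers, so the other integer is (13 × 25259) / 377 = 871.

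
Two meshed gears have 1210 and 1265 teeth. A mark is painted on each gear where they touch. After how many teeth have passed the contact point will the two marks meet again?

They coincide at every common multiple of the periods; the first is the LCM.
1210 = 2 × 5 × 11^2
1265 = 5 × 11 × 23
LCM(1210, 1265) = 2 × 5 × 11^2 × 23 = 27830.

27830 teeth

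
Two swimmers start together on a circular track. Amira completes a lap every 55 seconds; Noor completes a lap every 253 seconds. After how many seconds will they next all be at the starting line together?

The first simultaneous occurrence is after LCM of the individual periods.
55 = 5 × 11
253 = 11 × 23
LCM(55, 253) = 5 × 11 × 23 = 1265.

1265 seconds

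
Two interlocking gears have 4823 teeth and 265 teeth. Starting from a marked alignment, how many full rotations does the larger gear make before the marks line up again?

The first common completion time is the LCM of the periods.
4823 = 7 × 13 × 53
265 = 5 × 53
LCM(4823, 265) = 5 × 7 × 13 × 53 = 24115.
Rotations for period 4823: 24115 / 4823 = 5.

5 rotations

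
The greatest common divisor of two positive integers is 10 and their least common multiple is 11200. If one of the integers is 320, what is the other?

350

For two integers, gcd × lcm = product, so the other is (10 × 11200) / 320 = 112000 / 320 = 350.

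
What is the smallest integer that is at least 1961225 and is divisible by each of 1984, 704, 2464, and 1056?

2291520

The integer must be a common multiple of 1984, 704, 2464, and 1056, so a multiple of their LCM.
1984 = 2^6 × 31
704 = 2^6 × 11
2464 = 2^5 × 7 × 11
1056 = 2^5 × 3 × 11
LCM(1984, 704, 2464, 1056) = 2^6 × 3 × 7 × 11 × 31 = 458304.
Smallest multiple of 458304 that is ≥ 1961225: ⌈1961225/458304⌉ × 458304 = 5 × 458304 = 2291520.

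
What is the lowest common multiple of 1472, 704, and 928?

469568

1472 = 2^6 × 23
704 = 2^6 × 11
928 = 2^5 × 29
LCM(1472, 704, 928) = 2^6 × 11 × 23 × 29 = 469568.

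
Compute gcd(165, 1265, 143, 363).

11

165 = 3 × 5 × 11
1265 = 5 × 11 × 23
143 = 11 × 13
363 = 3 × 11^2
gcd(165, 1265, 143, 363) = 11.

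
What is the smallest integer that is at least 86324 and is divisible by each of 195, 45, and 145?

The integer must be a common multiple of 195, 45, and 145, so a multiple of their LCM.
195 = 3 × 5 × 13
45 = 3^2 × 5
145 = 5 × 29
LCM(195, 45, 145) = 3^2 × 5 × 13 × 29 = 16965.
Smallest multiple of 16965 that is ≥ 86324: ⌈86324/16965⌉ × 16965 = 6 × 16965 = 101790.

101790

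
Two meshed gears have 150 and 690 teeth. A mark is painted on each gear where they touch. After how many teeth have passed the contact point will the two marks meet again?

3450 teeth

The first simultaneous occurrence is after LCM of the individual periods.
150 = 2 × 3 × 5^2
690 = 2 × 3 × 5 × 23
LCM(150, 690) = 2 × 3 × 5^2 × 23 = 3450.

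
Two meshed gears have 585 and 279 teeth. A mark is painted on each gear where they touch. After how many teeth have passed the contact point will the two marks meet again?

18135 teeth

They coincide at every common multiple of the periods; the first is the LCM.
585 = 3^2 × 5 × 13
279 = 3^2 × 31
LCM(585, 279) = 3^2 × 5 × 13 × 31 = 18135.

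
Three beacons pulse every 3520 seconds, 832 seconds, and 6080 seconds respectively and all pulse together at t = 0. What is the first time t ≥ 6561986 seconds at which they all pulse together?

6955520 seconds

Joint pulses occur at multiples of LCM(3520, 832, 6080).
3520 = 2^6 × 5 × 11
832 = 2^6 × 13
6080 = 2^6 × 5 × 19
LCM(3520, 832, 6080) = 2^6 × 5 × 11 × 13 × 19 = 869440.
Smallest multiple of 869440 that is ≥ 6561986: ⌈6561986/869440⌉ × 869440 = 8 × 869440 = 6955520.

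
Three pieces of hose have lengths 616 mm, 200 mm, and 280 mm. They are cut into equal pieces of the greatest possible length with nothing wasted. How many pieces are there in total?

137

Piece length = gcd(616, 200, 280).
616 = 2^3 × 7 × 11
200 = 2^3 × 5^2
280 = 2^3 × 5 × 7
gcd(616, 200, 280) = 2^3 = 8.
Total pieces = 616/8 + 200/8 + 280/8 = 77 + 25 + 35 = 137.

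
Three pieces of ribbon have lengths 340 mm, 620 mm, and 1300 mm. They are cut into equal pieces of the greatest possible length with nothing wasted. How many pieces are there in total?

Piece length = gcd(340, 620, 1300).
340 = 2^2 × 5 × 17
620 = 2^2 × 5 × 31
1300 = 2^2 × 5^2 × 13
gcd(340, 620, 1300) = 2^2 × 5 = 20.
Total pieces = 340/20 + 620/20 + 1300/20 = 17 + 31 + 65 = 113.

113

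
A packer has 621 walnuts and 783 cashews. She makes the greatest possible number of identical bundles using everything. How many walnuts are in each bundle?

Number of bundles = gcd(621, 783).
621 = 3^3 × 23
783 = 3^3 × 29
gcd(621, 783) = 3^3 = 27.
walnuts per bundle = 621 / 27 = 23.

23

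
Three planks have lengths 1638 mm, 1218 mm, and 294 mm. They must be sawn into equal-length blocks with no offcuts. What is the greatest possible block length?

42 mm

The block length must divide every plank, so the greatest is gcd(1638, 1218, 294).
1638 = 2 × 3^2 × 7 × 13
1218 = 2 × 3 × 7 × 29
294 = 2 × 3 × 7^2
gcd(1638, 1218, 294) = 2 × 3 × 7 = 42.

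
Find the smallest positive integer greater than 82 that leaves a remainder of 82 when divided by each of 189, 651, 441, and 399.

N − 82 must be a common multiple of 189, 651, 441, and 399.
189 = 3^3 × 7
651 = 3 × 7 × 31
441 = 3^2 × 7^2
399 = 3 × 7 × 19
LCM(189, 651, 441, 399) = 3^3 × 7^2 × 19 × 31 = 779247.
Smallest N > 82 is LCM + 82 = 779247 + 82 = 779329.

779329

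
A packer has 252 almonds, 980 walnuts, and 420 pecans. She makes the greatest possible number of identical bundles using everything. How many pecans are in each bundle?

Number of bundles = gcd(252, 980, 420).
252 = 2^2 × 3^2 × 7
980 = 2^2 × 5 × 7^2
420 = 2^2 × 3 × 5 × 7
gcd(252, 980, 420) = 2^2 × 7 = 28.
pecans per bundle = 420 / 28 = 15.

15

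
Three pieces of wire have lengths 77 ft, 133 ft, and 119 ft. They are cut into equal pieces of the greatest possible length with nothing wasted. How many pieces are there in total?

47

Piece length = gcd(77, 133, 119).
77 = 7 × 11
133 = 7 × 19
119 = 7 × 17
gcd(77, 133, 119) = 7.
Total pieces = 77/7 + 133/7 + 119/7 = 11 + 19 + 17 = 47.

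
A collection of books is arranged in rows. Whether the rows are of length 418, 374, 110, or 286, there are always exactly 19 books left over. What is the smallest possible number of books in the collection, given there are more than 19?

N − 19 must be a common multiple of 418, 374, 110, and 286.
418 = 2 × 11 × 19
374 = 2 × 11 × 17
110 = 2 × 5 × 11
286 = 2 × 11 × 13
LCM(418, 374, 110, 286) = 2 × 5 × 11 × 13 × 17 × 19 = 461890.
Smallest N > 19 is LCM + 19 = 461890 + 19 = 461909.

461909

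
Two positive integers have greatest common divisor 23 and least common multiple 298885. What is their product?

6874355

For any two positive integers, gcd × lcm = product = 23 × 298885 = 6874355.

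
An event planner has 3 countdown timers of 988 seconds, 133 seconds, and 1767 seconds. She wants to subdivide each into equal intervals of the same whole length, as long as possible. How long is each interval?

The interval must divide each timer length; the longest such is the gcd.
988 = 2^2 × 13 × 19
133 = 7 × 19
1767 = 3 × 19 × 31
gcd(988, 133, 1767) = 19.

19 seconds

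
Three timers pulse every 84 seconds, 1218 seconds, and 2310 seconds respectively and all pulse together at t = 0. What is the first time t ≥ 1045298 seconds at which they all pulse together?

1071840 seconds

Joint pulses occur at multiples of LCM(84, 1218, 2310).
84 = 2^2 × 3 × 7
1218 = 2 × 3 × 7 × 29
2310 = 2 × 3 × 5 × 7 × 11
LCM(84, 1218, 2310) = 2^2 × 3 × 5 × 7 × 11 × 29 = 133980.
Smallest multiple of 133980 that is ≥ 1045298: ⌈1045298/133980⌉ × 133980 = 8 × 133980 = 1071840.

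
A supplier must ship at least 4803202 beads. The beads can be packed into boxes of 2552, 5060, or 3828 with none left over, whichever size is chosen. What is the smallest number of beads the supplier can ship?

5282640

The number of beads must be a common multiple of 2552, 5060, and 3828, so a multiple of their LCM.
2552 = 2^3 × 11 × 29
5060 = 2^2 × 5 × 11 × 23
3828 = 2^2 × 3 × 11 × 29
LCM(2552, 5060, 3828) = 2^3 × 3 × 5 × 11 × 23 × 29 = 880440.
Smallest multiple of 880440 that is ≥ 4803202: ⌈4803202/880440⌉ × 880440 = 6 × 880440 = 5282640.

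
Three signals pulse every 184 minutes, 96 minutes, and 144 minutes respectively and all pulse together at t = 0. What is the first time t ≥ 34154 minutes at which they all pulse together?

39744 minutes

Joint pulses occur at multiples of LCM(184, 96, 144).
184 = 2^3 × 23
96 = 2^5 × 3
144 = 2^4 × 3^2
LCM(184, 96, 144) = 2^5 × 3^2 × 23 = 6624.
Smallest multiple of 6624 that is ≥ 34154: ⌈34154/6624⌉ × 6624 = 6 × 6624 = 39744.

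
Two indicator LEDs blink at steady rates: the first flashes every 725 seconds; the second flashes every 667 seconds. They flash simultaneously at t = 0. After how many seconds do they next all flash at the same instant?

16675 seconds

They coincide at every common multiple of the periods; the first is the LCM.
725 = 5^2 × 29
667 = 23 × 29
LCM(725, 667) = 5^2 × 23 × 29 = 16675.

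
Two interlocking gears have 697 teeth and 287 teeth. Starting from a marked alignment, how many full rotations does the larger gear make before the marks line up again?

They are all back at their starting positions together after one LCM of the periods.
697 = 17 × 41
287 = 7 × 41
LCM(697, 287) = 7 × 17 × 41 = 4879.
Rotations for period 697: 4879 / 697 = 7.

7 rotations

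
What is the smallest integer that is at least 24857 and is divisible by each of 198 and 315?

27720

The integer must be a common multiple of 198 and 315, so a multiple of their LCM.
198 = 2 × 3^2 × 11
315 = 3^2 × 5 × 7
LCM(198, 315) = 2 × 3^2 × 5 × 7 × 11 = 6930.
Smallest multiple of 6930 that is ≥ 24857: ⌈24857/6930⌉ × 6930 = 4 × 6930 = 27720.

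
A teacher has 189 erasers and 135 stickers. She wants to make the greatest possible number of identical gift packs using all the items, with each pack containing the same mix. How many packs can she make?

The pack count must divide each quantity, so the greatest is gcd(189, 135).
189 = 3^3 × 7
135 = 3^3 × 5
gcd(189, 135) = 3^3 = 27.

27 packs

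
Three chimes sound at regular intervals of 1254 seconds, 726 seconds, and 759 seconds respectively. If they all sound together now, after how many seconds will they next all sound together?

We need the least common multiple of the intervals.
1254 = 2 × 3 × 11 × 19
726 = 2 × 3 × 11^2
759 = 3 × 11 × 23
LCM(1254, 726, 759) = 2 × 3 × 11^2 × 19 × 23 = 317262.

317262 seconds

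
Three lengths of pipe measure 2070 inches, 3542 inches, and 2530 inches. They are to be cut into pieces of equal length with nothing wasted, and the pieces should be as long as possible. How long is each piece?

Each piece length must divide every original length, so the longest possible is gcd(2070, 3542, 2530).
2070 = 2 × 3^2 × 5 × 23
3542 = 2 × 7 × 11 × 23
2530 = 2 × 5 × 11 × 23
gcd(2070, 3542, 2530) = 2 × 23 = 46.

46 inches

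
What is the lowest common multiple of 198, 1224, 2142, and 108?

198 = 2 × 3^2 × 11
1224 = 2^3 × 3^2 × 17
2142 = 2 × 3^2 × 7 × 17
108 = 2^2 × 3^3
LCM(198, 1224, 2142, 108) = 2^3 × 3^3 × 7 × 11 × 17 = 282744.

282744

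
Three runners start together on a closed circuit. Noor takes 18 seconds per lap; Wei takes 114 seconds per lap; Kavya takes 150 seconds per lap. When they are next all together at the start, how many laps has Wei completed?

All finish a whole number of cycles simultaneously at t = LCM of the periods.
18 = 2 × 3^2
114 = 2 × 3 × 19
150 = 2 × 3 × 5^2
LCM(18, 114, 150) = 2 × 3^2 × 5^2 × 19 = 8550.
Laps for period 114: 8550 / 114 = 75.

75 laps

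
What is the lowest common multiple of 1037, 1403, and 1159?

453169

1037 = 17 × 61
1403 = 23 × 61
1159 = 19 × 61
LCM(1037, 1403, 1159) = 17 × 19 × 23 × 61 = 453169.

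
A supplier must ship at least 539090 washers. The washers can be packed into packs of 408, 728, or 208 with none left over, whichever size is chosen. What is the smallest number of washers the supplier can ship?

594048

The number of washers must be a common multiple of 408, 728, and 208, so a multiple of their LCM.
408 = 2^3 × 3 × 17
728 = 2^3 × 7 × 13
208 = 2^4 × 13
LCM(408, 728, 208) = 2^4 × 3 × 7 × 13 × 17 = 74256.
Smallest multiple of 74256 that is ≥ 539090: ⌈539090/74256⌉ × 74256 = 8 × 74256 = 594048.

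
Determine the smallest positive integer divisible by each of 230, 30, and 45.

230 = 2 × 5 × 23
30 = 2 × 3 × 5
45 = 3^2 × 5
LCM(230, 30, 45) = 2 × 3^2 × 5 × 23 = 2070.

2070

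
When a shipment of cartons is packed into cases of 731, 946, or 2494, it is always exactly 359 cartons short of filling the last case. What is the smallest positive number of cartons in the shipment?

466019

Being 359 short of a full case of size k means N ≡ −359 (mod k), i.e. N + 359 is a multiple of each size.
731 = 17 × 43
946 = 2 × 11 × 43
2494 = 2 × 29 × 43
LCM(731, 946, 2494) = 2 × 11 × 17 × 29 × 43 = 466378.
Smallest positive N is 466378 − 359 = 466019.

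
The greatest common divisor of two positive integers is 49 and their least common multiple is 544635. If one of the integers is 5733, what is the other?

4655

For two integers, gcd × lcm = product, so the other is (49 × 544635) / 5733 = 26687115 / 5733 = 4655.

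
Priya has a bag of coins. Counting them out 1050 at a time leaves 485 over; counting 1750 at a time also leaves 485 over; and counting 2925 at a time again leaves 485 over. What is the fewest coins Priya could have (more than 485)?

205235

N − 485 must be a common multiple of 1050, 1750, and 2925.
1050 = 2 × 3 × 5^2 × 7
1750 = 2 × 5^3 × 7
2925 = 3^2 × 5^2 × 13
LCM(1050, 1750, 2925) = 2 × 3^2 × 5^3 × 7 × 13 = 204750.
Smallest N > 485 is LCM + 485 = 204750 + 485 = 205235.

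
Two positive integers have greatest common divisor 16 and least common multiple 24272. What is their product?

For any two positive integers, gcd × lcm = product = 16 × 24272 = 388352.

388352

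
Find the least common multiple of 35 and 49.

245

35 = 5 × 7
49 = 7^2
LCM(35, 49) = 5 × 7^2 = 245.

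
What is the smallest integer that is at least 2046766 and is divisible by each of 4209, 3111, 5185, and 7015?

2146590

The integer must be a common multiple of 4209, 3111, 5185, and 7015, so a multiple of their LCM.
4209 = 3 × 23 × 61
3111 = 3 × 17 × 61
5185 = 5 × 17 × 61
7015 = 5 × 23 × 61
LCM(4209, 3111, 5185, 7015) = 3 × 5 × 17 × 23 × 61 = 357765.
Smallest multiple of 357765 that is ≥ 2046766: ⌈2046766/357765⌉ × 357765 = 6 × 357765 = 2146590.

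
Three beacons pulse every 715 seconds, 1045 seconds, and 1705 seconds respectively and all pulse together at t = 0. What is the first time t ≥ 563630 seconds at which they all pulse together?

842270 seconds

Joint pulses occur at multiples of LCM(715, 1045, 1705).
715 = 5 × 11 × 13
1045 = 5 × 11 × 19
1705 = 5 × 11 × 31
LCM(715, 1045, 1705) = 5 × 11 × 13 × 19 × 31 = 421135.
Smallest multiple of 421135 that is ≥ 563630: ⌈563630/421135⌉ × 421135 = 2 × 421135 = 842270.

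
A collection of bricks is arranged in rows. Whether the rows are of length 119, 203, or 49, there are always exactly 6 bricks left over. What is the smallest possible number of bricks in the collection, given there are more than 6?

N − 6 must be a common multiple of 119, 203, and 49.
119 = 7 × 17
203 = 7 × 29
49 = 7^2
LCM(119, 203, 49) = 7^2 × 17 × 29 = 24157.
Smallest N > 6 is LCM + 6 = 24157 + 6 = 24163.

24163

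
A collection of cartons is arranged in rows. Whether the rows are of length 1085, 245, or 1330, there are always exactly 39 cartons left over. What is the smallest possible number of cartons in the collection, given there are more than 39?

N − 39 must be a common multiple of 1085, 245, and 1330.
1085 = 5 × 7 × 31
245 = 5 × 7^2
1330 = 2 × 5 × 7 × 19
LCM(1085, 245, 1330) = 2 × 5 × 7^2 × 19 × 31 = 288610.
Smallest N > 39 is LCM + 39 = 288610 + 39 = 288649.

288649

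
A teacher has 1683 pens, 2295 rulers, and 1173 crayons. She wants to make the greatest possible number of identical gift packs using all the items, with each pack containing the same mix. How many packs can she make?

51 packs

The pack count must divide each quantity, so the greatest is gcd(1683, 2295, 1173).
1683 = 3^2 × 11 × 17
2295 = 3^3 × 5 × 17
1173 = 3 × 17 × 23
gcd(1683, 2295, 1173) = 3 × 17 = 51.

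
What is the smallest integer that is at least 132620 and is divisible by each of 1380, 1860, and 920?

171120

The integer must be a common multiple of 1380, 1860, and 920, so a multiple of their LCM.
1380 = 2^2 × 3 × 5 × 23
1860 = 2^2 × 3 × 5 × 31
920 = 2^3 × 5 × 23
LCM(1380, 1860, 920) = 2^3 × 3 × 5 × 23 × 31 = 85560.
Smallest multiple of 85560 that is ≥ 132620: ⌈132620/85560⌉ × 85560 = 2 × 85560 = 171120.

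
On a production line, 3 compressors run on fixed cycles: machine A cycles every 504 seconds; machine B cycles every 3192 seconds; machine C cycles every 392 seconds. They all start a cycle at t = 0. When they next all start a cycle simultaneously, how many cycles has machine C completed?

All finish a whole number of cycles simultaneously at t = LCM of the periods.
504 = 2^3 × 3^2 × 7
3192 = 2^3 × 3 × 7 × 19
392 = 2^3 × 7^2
LCM(504, 3192, 392) = 2^3 × 3^2 × 7^2 × 19 = 67032.
Cycles for period 392: 67032 / 392 = 171.

171 cycles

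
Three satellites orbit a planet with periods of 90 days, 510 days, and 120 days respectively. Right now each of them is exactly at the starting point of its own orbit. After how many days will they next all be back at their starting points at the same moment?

6120 days

They coincide at every common multiple of the periods; the first is the LCM.
90 = 2 × 3^2 × 5
510 = 2 × 3 × 5 × 17
120 = 2^3 × 3 × 5
LCM(90, 510, 120) = 2^3 × 3^2 × 5 × 17 = 6120.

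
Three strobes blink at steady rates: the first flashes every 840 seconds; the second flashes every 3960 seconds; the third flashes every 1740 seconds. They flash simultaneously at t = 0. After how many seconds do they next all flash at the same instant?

They coincide at every common multiple of the periods; the first is the LCM.
840 = 2^3 × 3 × 5 × 7
3960 = 2^3 × 3^2 × 5 × 11
1740 = 2^2 × 3 × 5 × 29
LCM(840, 3960, 1740) = 2^3 × 3^2 × 5 × 7 × 11 × 29 = 803880.

803880 seconds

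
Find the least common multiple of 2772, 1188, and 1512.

2772 = 2^2 × 3^2 × 7 × 11
1188 = 2^2 × 3^3 × 11
1512 = 2^3 × 3^3 × 7
LCM(2772, 1188, 1512) = 2^3 × 3^3 × 7 × 11 = 16632.

16632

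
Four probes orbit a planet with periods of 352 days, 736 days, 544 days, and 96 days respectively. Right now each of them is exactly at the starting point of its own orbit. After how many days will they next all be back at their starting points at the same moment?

412896 days

The first simultaneous occurrence is after LCM of the individual periods.
352 = 2^5 × 11
736 = 2^5 × 23
544 = 2^5 × 17
96 = 2^5 × 3
LCM(352, 736, 544, 96) = 2^5 × 3 × 11 × 17 × 23 = 412896.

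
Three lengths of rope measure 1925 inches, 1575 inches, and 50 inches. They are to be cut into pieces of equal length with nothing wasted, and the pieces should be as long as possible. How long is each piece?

The greatest length dividing all of 1925, 1575, and 50 is their gcd.
1925 = 5^2 × 7 × 11
1575 = 3^2 × 5^2 × 7
50 = 2 × 5^2
gcd(1925, 1575, 50) = 5^2 = 25.

25 inches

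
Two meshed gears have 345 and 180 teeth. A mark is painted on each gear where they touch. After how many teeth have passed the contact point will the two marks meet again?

4140 teeth

They coincide at every common multiple of the periods; the first is the LCM.
345 = 3 × 5 × 23
180 = 2^2 × 3^2 × 5
LCM(345, 180) = 2^2 × 3^2 × 5 × 23 = 4140.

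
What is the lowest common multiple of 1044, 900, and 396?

1044 = 2^2 × 3^2 × 29
900 = 2^2 × 3^2 × 5^2
396 = 2^2 × 3^2 × 11
LCM(1044, 900, 396) = 2^2 × 3^2 × 5^2 × 11 × 29 = 287100.

287100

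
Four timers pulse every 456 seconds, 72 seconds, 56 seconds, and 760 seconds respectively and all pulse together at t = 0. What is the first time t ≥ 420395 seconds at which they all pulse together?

430920 seconds

Joint pulses occur at multiples of LCM(456, 72, 56, 760).
456 = 2^3 × 3 × 19
72 = 2^3 × 3^2
56 = 2^3 × 7
760 = 2^3 × 5 × 19
LCM(456, 72, 56, 760) = 2^3 × 3^2 × 5 × 7 × 19 = 47880.
Smallest multiple of 47880 that is ≥ 420395: ⌈420395/47880⌉ × 47880 = 9 × 47880 = 430920.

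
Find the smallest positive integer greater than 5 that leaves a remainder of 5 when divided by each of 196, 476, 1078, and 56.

N − 5 must be a common multiple of 196, 476, 1078, and 56.
196 = 2^2 × 7^2
476 = 2^2 × 7 × 17
1078 = 2 × 7^2 × 11
56 = 2^3 × 7
LCM(196, 476, 1078, 56) = 2^3 × 7^2 × 11 × 17 = 73304.
Smallest N > 5 is LCM + 5 = 73304 + 5 = 73309.

73309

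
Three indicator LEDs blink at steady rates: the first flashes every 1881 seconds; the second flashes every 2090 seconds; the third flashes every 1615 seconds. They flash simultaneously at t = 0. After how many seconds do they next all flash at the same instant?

319770 seconds

We need the least common multiple of the intervals.
1881 = 3^2 × 11 × 19
2090 = 2 × 5 × 11 × 19
1615 = 5 × 17 × 19
LCM(1881, 2090, 1615) = 2 × 3^2 × 5 × 11 × 17 × 19 = 319770.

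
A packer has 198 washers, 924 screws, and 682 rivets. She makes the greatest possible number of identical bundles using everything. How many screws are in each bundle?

Number of bundles = gcd(198, 924, 682).
198 = 2 × 3^2 × 11
924 = 2^2 × 3 × 7 × 11
682 = 2 × 11 × 31
gcd(198, 924, 682) = 2 × 11 = 22.
screws per bundle = 924 / 22 = 42.

42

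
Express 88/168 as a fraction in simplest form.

88 = 2^3 × 11
168 = 2^3 × 3 × 7
gcd(88, 168) = 2^3 = 8.
Divide numerator and denominator by 8: 88/168 = 11/21.

11/21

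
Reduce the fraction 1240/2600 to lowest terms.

1240 = 2^3 × 5 × 31
2600 = 2^3 × 5^2 × 13
gcd(1240, 2600) = 2^3 × 5 = 40.
Divide numerator and denominator by 40: 1240/2600 = 31/65.

31/65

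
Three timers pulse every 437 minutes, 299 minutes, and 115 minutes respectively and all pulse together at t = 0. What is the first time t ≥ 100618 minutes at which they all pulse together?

113620 minutes

Joint pulses occur at multiples of LCM(437, 299, 115).
437 = 19 × 23
299 = 13 × 23
115 = 5 × 23
LCM(437, 299, 115) = 5 × 13 × 19 × 23 = 28405.
Smallest multiple of 28405 that is ≥ 100618: ⌈100618/28405⌉ × 28405 = 4 × 28405 = 113620.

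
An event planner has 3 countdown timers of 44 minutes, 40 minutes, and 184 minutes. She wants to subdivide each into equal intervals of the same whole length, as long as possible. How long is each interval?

The interval must divide each timer length; the longest such is the gcd.
44 = 2^2 × 11
40 = 2^3 × 5
184 = 2^3 × 23
gcd(44, 40, 184) = 2^2 = 4.

4 minutes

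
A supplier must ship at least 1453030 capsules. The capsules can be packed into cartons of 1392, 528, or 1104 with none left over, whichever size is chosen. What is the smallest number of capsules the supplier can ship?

The number of capsules must be a common multiple of 1392, 528, and 1104, so a multiple of their LCM.
1392 = 2^4 × 3 × 29
528 = 2^4 × 3 × 11
1104 = 2^4 × 3 × 23
LCM(1392, 528, 1104) = 2^4 × 3 × 11 × 23 × 29 = 352176.
Smallest multiple of 352176 that is ≥ 1453030: ⌈1453030/352176⌉ × 352176 = 5 × 352176 = 1760880.

1760880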